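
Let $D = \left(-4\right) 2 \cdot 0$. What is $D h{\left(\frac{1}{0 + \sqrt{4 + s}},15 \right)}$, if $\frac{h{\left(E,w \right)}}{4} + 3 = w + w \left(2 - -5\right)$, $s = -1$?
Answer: $0$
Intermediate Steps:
$h{\left(E,w \right)} = -12 + 32 w$ ($h{\left(E,w \right)} = -12 + 4 \left(w + w \left(2 - -5\right)\right) = -12 + 4 \left(w + w \left(2 + 5\right)\right) = -12 + 4 \left(w + w 7\right) = -12 + 4 \left(w + 7 w\right) = -12 + 4 \cdot 8 w = -12 + 32 w$)
$D = 0$ ($D = \left(-8\right) 0 = 0$)
$D h{\left(\frac{1}{0 + \sqrt{4 + s}},15 \right)} = 0 \left(-12 + 32 \cdot 15\right) = 0 \left(-12 + 480\right) = 0 \cdot 468 = 0$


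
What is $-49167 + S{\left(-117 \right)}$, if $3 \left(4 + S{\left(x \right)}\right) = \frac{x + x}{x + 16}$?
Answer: $- \frac{4966193}{101} \approx -49170.0$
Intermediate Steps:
$S{\left(x \right)} = -4 + \frac{2 x}{3 \left(16 + x\right)}$ ($S{\left(x \right)} = -4 + \frac{\left(x + x\right) \frac{1}{x + 16}}{3} = -4 + \frac{2 x \frac{1}{16 + x}}{3} = -4 + \frac{2 x}{3 \left(16 + x\right)}$)
$-49167 + S{\left(-117 \right)} = -49167 + \frac{2 \left(-96 - -585\right)}{3 \left(16 - 117\right)} = -49167 + \frac{2 \left(-96 + 585\right)}{3 \left(-101\right)} = -49167 + \frac{2}{3} \left(- \frac{1}{101}\right) 489 = -49167 - \frac{326}{101} = - \frac{4966193}{101}$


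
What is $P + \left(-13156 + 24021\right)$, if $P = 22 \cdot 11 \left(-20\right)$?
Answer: $6025$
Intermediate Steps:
$P = -4840$ ($P = 242 \left(-20\right) = -4840$)
$P + \left(-13156 + 24021\right) = -4840 + \left(-13156 + 24021\right) = -4840 + 10865 = 6025$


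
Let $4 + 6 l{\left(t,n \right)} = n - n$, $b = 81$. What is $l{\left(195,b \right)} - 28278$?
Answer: $- \frac{84836}{3} \approx -28279.0$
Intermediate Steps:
$l{\left(t,n \right)} = - \frac{2}{3}$ ($l{\left(t,n \right)} = - \frac{2}{3} + \frac{n - n}{6} = - \frac{2}{3} + \frac{1}{6} \cdot 0 = - \frac{2}{3} + 0 = - \frac{2}{3}$)
$l{\left(195,b \right)} - 28278 = - \frac{2}{3} - 28278 = - \frac{84836}{3}$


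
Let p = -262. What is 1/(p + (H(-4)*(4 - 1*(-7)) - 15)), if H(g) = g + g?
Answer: -1/365 ≈ -0.0027397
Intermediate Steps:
H(g) = 2*g
1/(p + (H(-4)*(4 - 1*(-7)) - 15)) = 1/(-262 + ((2*(-4))*(4 - 1*(-7)) - 15)) = 1/(-262 + (-8*(4 + 7) - 15)) = 1/(-262 + (-8*11 - 15)) = 1/(-262 + (-88 - 15)) = 1/(-262 - 103) = 1/(-365) = -1/365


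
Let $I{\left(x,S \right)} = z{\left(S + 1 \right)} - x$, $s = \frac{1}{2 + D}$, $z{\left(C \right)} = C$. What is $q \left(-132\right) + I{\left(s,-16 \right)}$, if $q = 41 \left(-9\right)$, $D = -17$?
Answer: $\frac{730396}{15} \approx 48693.0$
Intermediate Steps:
$s = - \frac{1}{15}$ ($s = \frac{1}{2 - 17} = \frac{1}{-15} = - \frac{1}{15} \approx -0.066667$)
$I{\left(x,S \right)} = 1 + S - x$ ($I{\left(x,S \right)} = \left(S + 1\right) - x = \left(1 + S\right) - x = 1 + S - x$)
$q = -369$
$q \left(-132\right) + I{\left(s,-16 \right)} = \left(-369\right) \left(-132\right) - \frac{224}{15} = 48708 + \left(1 - 16 + \frac{1}{15}\right) = 48708 - \frac{224}{15} = \frac{730396}{15}$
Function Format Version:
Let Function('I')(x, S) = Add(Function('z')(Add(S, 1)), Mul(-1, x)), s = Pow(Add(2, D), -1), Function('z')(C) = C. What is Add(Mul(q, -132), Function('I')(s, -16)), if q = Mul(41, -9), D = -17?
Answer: Rational(730396, 15) ≈ 48693.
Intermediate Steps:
s = Rational(-1, 15) (s = Pow(Add(2, -17), -1) = Pow(-15, -1) = Rational(-1, 15) ≈ -0.066667)
Function('I')(x, S) = Add(1, S, Mul(-1, x)) (Function('I')(x, S) = Add(Add(S, 1), Mul(-1, x)) = Add(Add(1, S), Mul(-1, x)) = Add(1, S, Mul(-1, x)))
q = -369
Add(Mul(q, -132), Function('I')(s, -16)) = Add(Mul(-369, -132), Add(1, -16, Mul(-1, Rational(-1, 15)))) = Add(48708, Add(1, -16, Rational(1, 15))) = Add(48708, Rational(-224, 15)) = Rational(730396, 15)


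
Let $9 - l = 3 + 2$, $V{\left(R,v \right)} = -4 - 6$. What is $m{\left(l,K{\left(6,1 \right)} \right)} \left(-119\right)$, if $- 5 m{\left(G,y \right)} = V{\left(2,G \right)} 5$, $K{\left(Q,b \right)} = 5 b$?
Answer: $-1190$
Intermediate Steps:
$V{\left(R,v \right)} = -10$ ($V{\left(R,v \right)} = -4 - 6 = -10$)
$l = 4$ ($l = 9 - \left(3 + 2\right) = 9 - 5 = 4$)
$m{\left(G,y \right)} = 10$ ($m{\left(G,y \right)} = - \frac{\left(-10\right) 5}{5} = \left(- \frac{1}{5}\right) \left(-50\right) = 10$)
$m{\left(l,K{\left(6,1 \right)} \right)} \left(-119\right) = 10 \left(-119\right) = -1190$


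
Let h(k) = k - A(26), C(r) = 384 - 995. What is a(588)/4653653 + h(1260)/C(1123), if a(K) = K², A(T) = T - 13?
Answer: -5591855707/2843381983 ≈ -1.9666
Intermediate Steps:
A(T) = -13 + T
C(r) = -611
h(k) = -13 + k (h(k) = k - (-13 + 26) = k - 1*13 = k - 13 = -13 + k)
a(588)/4653653 + h(1260)/C(1123) = 588²/4653653 + (-13 + 1260)/(-611) = 345744*(1/4653653) + 1247*(-1/611) = 345744/4653653 - 1247/611 = -5591855707/2843381983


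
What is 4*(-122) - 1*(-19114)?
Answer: 18626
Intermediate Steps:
4*(-122) - 1*(-19114) = -488 + 19114 = 18626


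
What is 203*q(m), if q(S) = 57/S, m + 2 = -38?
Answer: -11571/40 ≈ -289.27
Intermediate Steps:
m = -40 (m = -2 - 38 = -40)
203*q(m) = 203*(57/(-40)) = 203*(57*(-1/40)) = 203*(-57/40) = -11571/40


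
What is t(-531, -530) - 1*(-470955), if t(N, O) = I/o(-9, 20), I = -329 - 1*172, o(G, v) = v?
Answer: 9418599/20 ≈ 4.7093e+5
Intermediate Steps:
I = -501 (I = -329 - 172 = -501)
t(N, O) = -501/20
t(-531, -530) - 1*(-470955) = -501/20 - 1*(-470955) = -501/20 + 470955 = 9418599/20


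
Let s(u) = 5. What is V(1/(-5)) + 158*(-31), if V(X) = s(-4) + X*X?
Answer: -122324/25 ≈ -4893.0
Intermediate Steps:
V(X) = 5 + X² (V(X) = 5 + X*X = 5 + X²)
V(1/(-5)) + 158*(-31) = (5 + (1/(-5))²) + 158*(-31) = (5 + (-⅕)²) - 4898 = (5 + 1/25) - 4898 = 126/25 - 4898 = -122324/25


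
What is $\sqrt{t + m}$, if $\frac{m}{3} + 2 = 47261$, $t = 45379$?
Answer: $2 \sqrt{46789} \approx 432.62$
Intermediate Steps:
$m = 141777$ ($m = -6 + 3 \cdot 47261 = -6 + 141783 = 141777$)
$\sqrt{t + m} = \sqrt{45379 + 141777} = \sqrt{187156} = 2 \sqrt{46789}$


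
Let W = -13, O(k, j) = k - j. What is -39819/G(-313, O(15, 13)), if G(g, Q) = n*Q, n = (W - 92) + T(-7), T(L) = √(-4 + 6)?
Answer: 4180995/22046 + 39819*√2/22046 ≈ 192.20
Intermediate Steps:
T(L) = √2
n = -105 + √2 (n = (-13 - 92) + √2 = -105 + √2 ≈ -103.59)
G(g, Q) = Q*(-105 + √2) (G(g, Q) = (-105 + √2)*Q = Q*(-105 + √2))
-39819/G(-313, O(15, 13)) = -39819*1/((-105 + √2)*(15 - 1*13)) = -39819*1/((-105 + √2)*(15 - 13)) = -39819*1/(2*(-105 + √2)) = -39819/(-210 + 2*√2)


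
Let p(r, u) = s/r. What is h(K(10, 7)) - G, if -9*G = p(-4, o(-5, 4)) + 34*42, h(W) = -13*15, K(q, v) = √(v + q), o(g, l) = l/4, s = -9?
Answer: -433/12 ≈ -36.083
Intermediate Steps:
o(g, l) = l/4 (o(g, l) = l*(¼) = l/4)
K(q, v) = √(q + v)
p(r, u) = -9/r
h(W) = -195
G = -1907/12 (G = -(-9/(-4) + 34*42)/9 = -(-9*(-¼) + 1428)/9 = -(9/4 + 1428)/9 = -⅑*5721/4 = -1907/12 ≈ -158.92)
h(K(10, 7)) - G = -195 - 1*(-1907/12) = -195 + 1907/12 = -433/12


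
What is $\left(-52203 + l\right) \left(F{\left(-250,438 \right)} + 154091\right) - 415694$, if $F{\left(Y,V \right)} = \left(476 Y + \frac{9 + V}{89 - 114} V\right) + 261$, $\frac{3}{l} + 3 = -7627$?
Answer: $- \frac{137060694169501}{95375} \approx -1.4371 \cdot 10^{9}$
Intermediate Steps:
$l = - \frac{3}{7630}$ ($l = \frac{3}{-3 - 7627} = \frac{3}{-7630} = 3 \left(- \frac{1}{7630}\right) = - \frac{3}{7630} \approx -0.00039318$)
$F{\left(Y,V \right)} = 261 + 476 Y + V \left(- \frac{9}{25} - \frac{V}{25}\right)$ ($F{\left(Y,V \right)} = \left(476 Y + \frac{9 + V}{-25} V\right) + 261 = \left(476 Y + \left(9 + V\right) \left(- \frac{1}{25}\right) V\right) + 261 = \left(476 Y + \left(- \frac{9}{25} - \frac{V}{25}\right) V\right) + 261 = \left(476 Y + V \left(- \frac{9}{25} - \frac{V}{25}\right)\right) + 261 = 261 + 476 Y + V \left(- \frac{9}{25} - \frac{V}{25}\right)$)
$\left(-52203 + l\right) \left(F{\left(-250,438 \right)} + 154091\right) - 415694 = \left(-52203 - \frac{3}{7630}\right) \left(\left(261 + 476 \left(-250\right) - \frac{3942}{25} - \frac{438^{2}}{25}\right) + 154091\right) - 415694 = - \frac{398308893 \left(\left(261 - 119000 - \frac{3942}{25} - \frac{191844}{25}\right) + 154091\right)}{7630} - 415694 = - \frac{398308893 \left(- \frac{3164261}{25} + 154091\right)}{7630} - 415694 = \left(- \frac{398308893}{7630}\right) \frac{688014}{25} - 415694 = - \frac{137021047354251}{95375} - 415694 = - \frac{137060694169501}{95375}$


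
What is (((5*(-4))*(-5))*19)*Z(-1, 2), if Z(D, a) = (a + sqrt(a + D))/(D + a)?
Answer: 5700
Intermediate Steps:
Z(D, a) = (a + sqrt(D + a))/(D + a)
(((5*(-4))*(-5))*19)*Z(-1, 2) = (((5*(-4))*(-5))*19)*((-1 + 2 + 2*sqrt(-1 + 2))/(-1 + 2)**(3/2)) = (-20*(-5)*19)*((-1 + 2 + 2*sqrt(1))/1**(3/2)) = (100*19)*(1*(-1 + 2 + 2*1)) = 1900*(1*(-1 + 2 + 2)) = 1900*(1*3) = 1900*3 = 5700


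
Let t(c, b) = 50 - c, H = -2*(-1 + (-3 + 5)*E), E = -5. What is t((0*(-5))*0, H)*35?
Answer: 1750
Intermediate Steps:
H = 22 (H = -2*(-1 + (-3 + 5)*(-5)) = -2*(-1 + 2*(-5)) = -2*(-1 - 10) = -2*(-11) = 22)
t((0*(-5))*0, H)*35 = (50 - 0*(-5)*0)*35 = (50 - 0*0)*35 = (50 - 1*0)*35 = (50 + 0)*35 = 50*35 = 1750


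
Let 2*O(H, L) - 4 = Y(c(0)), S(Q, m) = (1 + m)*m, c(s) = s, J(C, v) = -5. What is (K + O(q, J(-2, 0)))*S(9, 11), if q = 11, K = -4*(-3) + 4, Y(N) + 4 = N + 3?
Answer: 2310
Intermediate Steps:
Y(N) = -1 + N (Y(N) = -4 + (N + 3) = -4 + (3 + N) = -1 + N)
K = 16 (K = 12 + 4 = 16)
S(Q, m) = m*(1 + m)
O(H, L) = 3/2 (O(H, L) = 2 + (-1 + 0)/2 = 2 + (1/2)*(-1) = 2 - 1/2 = 3/2)
(K + O(q, J(-2, 0)))*S(9, 11) = (16 + 3/2)*(11*(1 + 11)) = 35*(11*12)/2 = (35/2)*132 = 2310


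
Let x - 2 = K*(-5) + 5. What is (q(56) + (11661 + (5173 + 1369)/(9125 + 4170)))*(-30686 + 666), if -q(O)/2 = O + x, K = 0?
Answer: -920799659468/2659 ≈ -3.4630e+8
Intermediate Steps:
x = 7 (x = 2 + (0*(-5) + 5) = 2 + (0 + 5) = 2 + 5 = 7)
q(O) = -14 - 2*O (q(O) = -2*(O + 7) = -2*(7 + O) = -14 - 2*O)
(q(56) + (11661 + (5173 + 1369)/(9125 + 4170)))*(-30686 + 666) = ((-14 - 2*56) + (11661 + (5173 + 1369)/(9125 + 4170)))*(-30686 + 666) = ((-14 - 112) + (11661 + 6542/13295))*(-30020) = (-126 + (11661 + 6542*(1/13295)))*(-30020) = (-126 + (11661 + 6542/13295))*(-30020) = (-126 + 155039537/13295)*(-30020) = (153364367/13295)*(-30020) = -920799659468/2659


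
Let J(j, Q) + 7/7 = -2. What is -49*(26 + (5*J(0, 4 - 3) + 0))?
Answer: -539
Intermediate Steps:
J(j, Q) = -3 (J(j, Q) = -1 - 2 = -3)
-49*(26 + (5*J(0, 4 - 3) + 0)) = -49*(26 + (5*(-3) + 0)) = -49*(26 + (-15 + 0)) = -49*(26 - 15) = -49*11 = -539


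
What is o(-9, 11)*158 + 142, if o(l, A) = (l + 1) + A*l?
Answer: -16764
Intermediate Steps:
o(l, A) = 1 + l + A*l (o(l, A) = (1 + l) + A*l = 1 + l + A*l)
o(-9, 11)*158 + 142 = (1 - 9 + 11*(-9))*158 + 142 = (1 - 9 - 99)*158 + 142 = -107*158 + 142 = -16906 + 142 = -16764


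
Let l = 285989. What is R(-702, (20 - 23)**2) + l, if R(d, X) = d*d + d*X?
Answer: 772475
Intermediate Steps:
R(d, X) = d**2 + X*d
R(-702, (20 - 23)**2) + l = -702*((20 - 23)**2 - 702) + 285989 = -702*((-3)**2 - 702) + 285989 = -702*(9 - 702) + 285989 = -702*(-693) + 285989 = 486486 + 285989 = 772475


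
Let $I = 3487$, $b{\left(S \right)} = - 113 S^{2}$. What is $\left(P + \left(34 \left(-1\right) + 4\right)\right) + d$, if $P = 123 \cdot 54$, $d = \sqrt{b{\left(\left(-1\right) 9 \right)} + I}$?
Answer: $6612 + i \sqrt{5666} \approx 6612.0 + 75.273 i$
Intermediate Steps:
$d = i \sqrt{5666}$ ($d = \sqrt{- 113 \left(\left(-1\right) 9\right)^{2} + 3487} = \sqrt{- 113 \left(-9\right)^{2} + 3487} = \sqrt{\left(-113\right) 81 + 3487} = \sqrt{-9153 + 3487} = \sqrt{-5666} = i \sqrt{5666} \approx 75.273 i$)
$P = 6642$
$\left(P + \left(34 \left(-1\right) + 4\right)\right) + d = \left(6642 + \left(34 \left(-1\right) + 4\right)\right) + i \sqrt{5666} = \left(6642 + \left(-34 + 4\right)\right) + i \sqrt{5666} = \left(6642 - 30\right) + i \sqrt{5666} = 6612 + i \sqrt{5666}$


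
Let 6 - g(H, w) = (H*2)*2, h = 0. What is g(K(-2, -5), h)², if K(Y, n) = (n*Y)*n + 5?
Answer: 34596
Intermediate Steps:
K(Y, n) = 5 + Y*n² (K(Y, n) = (Y*n)*n + 5 = Y*n² + 5 = 5 + Y*n²)
g(H, w) = 6 - 4*H (g(H, w) = 6 - H*2*2 = 6 - 2*H*2 = 6 - 4*H)
g(K(-2, -5), h)² = (6 - 4*(5 - 2*(-5)²))² = (6 - 4*(5 - 2*25))² = (6 - 4*(5 - 50))² = (6 - 4*(-45))² = (6 + 180)² = 186² = 34596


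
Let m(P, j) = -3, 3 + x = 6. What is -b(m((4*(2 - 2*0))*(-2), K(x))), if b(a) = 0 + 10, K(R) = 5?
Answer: -10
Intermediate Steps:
x = 3 (x = -3 + 6 = 3)
b(a) = 10
-b(m((4*(2 - 2*0))*(-2), K(x))) = -1*10 = -10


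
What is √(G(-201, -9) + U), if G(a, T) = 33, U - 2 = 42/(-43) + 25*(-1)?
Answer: 2*√4171/43 ≈ 3.0039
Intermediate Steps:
U = -1031/43 (U = 2 + (42/(-43) + 25*(-1)) = 2 + (42*(-1/43) - 25) = 2 + (-42/43 - 25) = 2 - 1117/43 = -1031/43 ≈ -23.977)
√(G(-201, -9) + U) = √(33 - 1031/43) = √(388/43) = 2*√4171/43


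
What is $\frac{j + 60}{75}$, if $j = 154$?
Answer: $\frac{214}{75} \approx 2.8533$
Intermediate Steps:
$\frac{j + 60}{75} = \frac{154 + 60}{75} = \frac{1}{75} \cdot 214 = \frac{214}{75}$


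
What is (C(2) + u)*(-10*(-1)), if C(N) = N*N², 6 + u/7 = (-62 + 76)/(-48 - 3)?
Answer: -18320/51 ≈ -359.22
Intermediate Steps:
u = -2240/51 (u = -42 + 7*((-62 + 76)/(-48 - 3)) = -42 + 7*(14/(-51)) = -42 + 7*(14*(-1/51)) = -42 + 7*(-14/51) = -42 - 98/51 = -2240/51 ≈ -43.922)
C(N) = N³
(C(2) + u)*(-10*(-1)) = (2³ - 2240/51)*(-10*(-1)) = (8 - 2240/51)*10 = -1832/51*10 = -18320/51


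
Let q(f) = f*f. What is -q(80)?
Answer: -6400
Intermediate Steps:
q(f) = f²
-q(80) = -1*80² = -1*6400 = -6400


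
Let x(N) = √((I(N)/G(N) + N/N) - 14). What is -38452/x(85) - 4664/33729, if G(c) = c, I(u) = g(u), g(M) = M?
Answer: -4664/33729 + 19226*I*√3/3 ≈ -0.13828 + 11100.0*I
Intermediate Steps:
I(u) = u
x(N) = 2*I*√3 (x(N) = √((N/N + N/N) - 14) = √((1 + 1) - 14) = √(2 - 14) = √(-12) = 2*I*√3)
-38452/x(85) - 4664/33729 = -38452*(-I*√3/6) - 4664/33729 = -(-19226)*I*√3/3 - 4664*1/33729 = 19226*I*√3/3 - 4664/33729 = -4664/33729 + 19226*I*√3/3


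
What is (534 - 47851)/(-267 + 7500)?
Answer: -47317/7233 ≈ -6.5418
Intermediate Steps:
(534 - 47851)/(-267 + 7500) = -47317/7233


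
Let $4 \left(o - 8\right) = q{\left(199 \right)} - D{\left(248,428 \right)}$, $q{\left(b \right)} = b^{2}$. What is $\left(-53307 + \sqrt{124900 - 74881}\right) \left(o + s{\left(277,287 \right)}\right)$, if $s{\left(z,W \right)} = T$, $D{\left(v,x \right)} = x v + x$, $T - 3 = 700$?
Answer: $\frac{3418417989}{4} - \frac{64127 \sqrt{50019}}{4} \approx 8.5102 \cdot 10^{8}$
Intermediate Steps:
$T = 703$ ($T = 3 + 700 = 703$)
$D{\left(v,x \right)} = x + v x$ ($D{\left(v,x \right)} = v x + x = x + v x$)
$s{\left(z,W \right)} = 703$
$o = - \frac{66939}{4}$ ($o = 8 + \frac{199^{2} - 428 \left(1 + 248\right)}{4} = 8 + \frac{39601 - 428 \cdot 249}{4} = 8 + \frac{39601 - 106572}{4} = 8 + \frac{1}{4} \left(-66971\right) = 8 - \frac{66971}{4} = - \frac{66939}{4} \approx -16735.0$)
$\left(-53307 + \sqrt{124900 - 74881}\right) \left(o + s{\left(277,287 \right)}\right) = \left(-53307 + \sqrt{124900 - 74881}\right) \left(- \frac{66939}{4} + 703\right) = \left(-53307 + \sqrt{50019}\right) \left(- \frac{64127}{4}\right) = \frac{3418417989}{4} - \frac{64127 \sqrt{50019}}{4}$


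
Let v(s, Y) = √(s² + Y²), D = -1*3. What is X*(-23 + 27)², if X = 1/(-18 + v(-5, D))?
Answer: -144/145 - 8*√34/145 ≈ -1.3148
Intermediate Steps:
D = -3
v(s, Y) = √(Y² + s²)
X = 1/(-18 + √34) (X = 1/(-18 + √((-3)² + (-5)²)) = 1/(-18 + √(9 + 25)) = 1/(-18 + √34) ≈ -0.082176)
X*(-23 + 27)² = (-9/145 - √34/290)*(-23 + 27)² = (-9/145 - √34/290)*4² = (-9/145 - √34/290)*16 = -144/145 - 8*√34/145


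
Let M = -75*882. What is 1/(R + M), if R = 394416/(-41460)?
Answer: -3455/228581118 ≈ -1.5115e-5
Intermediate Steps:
R = -32868/3455 (R = 394416*(-1/41460) = -32868/3455 ≈ -9.5132)
M = -66150
1/(R + M) = 1/(-32868/3455 - 66150) = 1/(-228581118/3455) = -3455/228581118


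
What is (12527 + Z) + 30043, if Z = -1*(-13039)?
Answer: 55609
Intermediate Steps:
Z = 13039
(12527 + Z) + 30043 = (12527 + 13039) + 30043 = 25566 + 30043 = 55609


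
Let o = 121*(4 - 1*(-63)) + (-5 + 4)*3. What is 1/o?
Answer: 1/8104 ≈ 0.00012340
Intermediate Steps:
o = 8104 (o = 121*(4 + 63) - 1*3 = 121*67 - 3 = 8107 - 3 = 8104)
1/o = 1/8104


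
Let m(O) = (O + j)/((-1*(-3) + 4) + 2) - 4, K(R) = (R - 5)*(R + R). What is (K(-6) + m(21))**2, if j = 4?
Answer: 1385329/81 ≈ 17103.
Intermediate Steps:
K(R) = 2*R*(-5 + R) (K(R) = (-5 + R)*(2*R) = 2*R*(-5 + R))
m(O) = -32/9 + O/9 (m(O) = (O + 4)/((-1*(-3) + 4) + 2) - 4 = (4 + O)/((3 + 4) + 2) - 4 = (4 + O)/(7 + 2) - 4 = (4 + O)/9 - 4 = (4 + O)*(1/9) - 4 = (4/9 + O/9) - 4 = -32/9 + O/9)
(K(-6) + m(21))**2 = (2*(-6)*(-5 - 6) + (-32/9 + (1/9)*21))**2 = (2*(-6)*(-11) + (-32/9 + 7/3))**2 = (132 - 11/9)**2 = (1177/9)**2 = 1385329/81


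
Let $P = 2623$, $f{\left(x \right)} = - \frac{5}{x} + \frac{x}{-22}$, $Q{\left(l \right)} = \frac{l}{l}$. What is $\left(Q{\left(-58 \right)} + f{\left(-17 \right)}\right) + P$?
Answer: $\frac{981775}{374} \approx 2625.1$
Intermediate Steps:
$Q{\left(l \right)} = 1$
$f{\left(x \right)} = - \frac{5}{x} - \frac{x}{22}$ ($f{\left(x \right)} = - \frac{5}{x} + x \left(- \frac{1}{22}\right) = - \frac{5}{x} - \frac{x}{22}$)
$\left(Q{\left(-58 \right)} + f{\left(-17 \right)}\right) + P = \left(1 - \left(- \frac{17}{22} + \frac{5}{-17}\right)\right) + 2623 = \left(1 + \left(\left(-5\right) \left(- \frac{1}{17}\right) + \frac{17}{22}\right)\right) + 2623 = \left(1 + \left(\frac{5}{17} + \frac{17}{22}\right)\right) + 2623 = \left(1 + \frac{399}{374}\right) + 2623 = \frac{773}{374} + 2623 = \frac{981775}{374}$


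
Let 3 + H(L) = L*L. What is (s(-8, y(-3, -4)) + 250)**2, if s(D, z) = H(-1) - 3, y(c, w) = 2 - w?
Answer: 60025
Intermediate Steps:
H(L) = -3 + L**2 (H(L) = -3 + L*L = -3 + L**2)
s(D, z) = -5 (s(D, z) = (-3 + (-1)**2) - 3 = (-3 + 1) - 3 = -2 - 3 = -5)
(s(-8, y(-3, -4)) + 250)**2 = (-5 + 250)**2 = 245**2 = 60025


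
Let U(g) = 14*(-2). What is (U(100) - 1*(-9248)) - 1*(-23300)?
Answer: 32520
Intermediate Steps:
U(g) = -28
(U(100) - 1*(-9248)) - 1*(-23300) = (-28 - 1*(-9248)) - 1*(-23300) = (-28 + 9248) + 23300 = 9220 + 23300 = 32520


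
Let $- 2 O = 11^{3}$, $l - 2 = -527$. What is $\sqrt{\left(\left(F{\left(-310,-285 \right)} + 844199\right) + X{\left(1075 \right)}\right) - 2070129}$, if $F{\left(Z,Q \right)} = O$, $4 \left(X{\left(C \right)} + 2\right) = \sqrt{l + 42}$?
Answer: $\frac{\sqrt{-4906390 + i \sqrt{483}}}{2} \approx 0.0024805 + 1107.5 i$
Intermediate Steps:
$l = -525$ ($l = 2 - 527 = -525$)
$X{\left(C \right)} = -2 + \frac{i \sqrt{483}}{4}$ ($X{\left(C \right)} = -2 + \frac{\sqrt{-525 + 42}}{4} = -2 + \frac{\sqrt{-483}}{4} = -2 + \frac{i \sqrt{483}}{4}$)
$O = - \frac{1331}{2}$ ($O = - \frac{11^{3}}{2} = \left(- \frac{1}{2}\right) 1331 = - \frac{1331}{2} \approx -665.5$)
$F{\left(Z,Q \right)} = - \frac{1331}{2}$
$\sqrt{\left(\left(F{\left(-310,-285 \right)} + 844199\right) + X{\left(1075 \right)}\right) - 2070129} = \sqrt{\left(\left(- \frac{1331}{2} + 844199\right) - \left(2 - \frac{i \sqrt{483}}{4}\right)\right) - 2070129} = \sqrt{\left(\frac{1687067}{2} - \left(2 - \frac{i \sqrt{483}}{4}\right)\right) - 2070129} = \sqrt{\left(\frac{1687063}{2} + \frac{i \sqrt{483}}{4}\right) - 2070129} = \sqrt{- \frac{2453195}{2} + \frac{i \sqrt{483}}{4}}$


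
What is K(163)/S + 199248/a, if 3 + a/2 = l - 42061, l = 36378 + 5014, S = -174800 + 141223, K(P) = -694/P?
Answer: -3245516467/21892204 ≈ -148.25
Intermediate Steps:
S = -33577
l = 41392
a = -1344 (a = -6 + 2*(41392 - 42061) = -6 + 2*(-669) = -6 - 1338 = -1344)
K(163)/S + 199248/a = -694/163/(-33577) + 199248/(-1344) = -694*1/163*(-1/33577) + 199248*(-1/1344) = -694/163*(-1/33577) - 593/4 = 694/5473051 - 593/4 = -3245516467/21892204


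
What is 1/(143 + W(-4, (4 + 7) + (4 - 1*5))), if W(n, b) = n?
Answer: 1/139 ≈ 0.0071942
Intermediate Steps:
1/(143 + W(-4, (4 + 7) + (4 - 1*5))) = 1/(143 - 4) = 1/139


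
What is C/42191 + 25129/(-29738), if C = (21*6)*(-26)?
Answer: -1157639327/1254675958 ≈ -0.92266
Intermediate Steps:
C = -3276 (C = 126*(-26) = -3276)
C/42191 + 25129/(-29738) = -3276/42191 + 25129/(-29738) = -3276*1/42191 + 25129*(-1/29738) = -3276/42191 - 25129/29738 = -1157639327/1254675958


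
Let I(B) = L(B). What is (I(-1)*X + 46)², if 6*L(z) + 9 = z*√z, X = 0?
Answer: 2116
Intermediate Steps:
L(z) = -3/2 + z^(3/2)/6 (L(z) = -3/2 + (z*√z)/6 = -3/2 + z^(3/2)/6)
I(B) = -3/2 + B^(3/2)/6
(I(-1)*X + 46)² = ((-3/2 + (-1)^(3/2)/6)*0 + 46)² = ((-3/2 + (-I)/6)*0 + 46)² = ((-3/2 - I/6)*0 + 46)² = (0 + 46)² = 46² = 2116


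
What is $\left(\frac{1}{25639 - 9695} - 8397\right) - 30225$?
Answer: $- \frac{615789167}{15944} \approx -38622.0$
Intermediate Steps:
$\left(\frac{1}{25639 - 9695} - 8397\right) - 30225 = \left(\frac{1}{15944} - 8397\right) - 30225 = - \frac{133881767}{15944} - 30225 = - \frac{615789167}{15944}$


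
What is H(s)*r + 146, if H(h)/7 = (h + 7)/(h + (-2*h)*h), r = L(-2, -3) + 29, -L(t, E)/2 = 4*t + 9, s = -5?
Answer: 7652/55 ≈ 139.13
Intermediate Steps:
L(t, E) = -18 - 8*t (L(t, E) = -2*(4*t + 9) = -2*(9 + 4*t) = -18 - 8*t)
r = 27 (r = (-18 - 8*(-2)) + 29 = (-18 + 16) + 29 = -2 + 29 = 27)
H(h) = 7*(7 + h)/(h - 2*h²) (H(h) = 7*((h + 7)/(h + (-2*h)*h)) = 7*((7 + h)/(h - 2*h²)) = 7*(7 + h)/(h - 2*h²))
H(s)*r + 146 = (7*(-7 - 1*(-5))/(-5*(-1 + 2*(-5))))*27 + 146 = (7*(-⅕)*(-7 + 5)/(-1 - 10))*27 + 146 = (7*(-⅕)*(-2)/(-11))*27 + 146 = (7*(-⅕)*(-1/11)*(-2))*27 + 146 = -14/55*27 + 146 = -378/55 + 146 = 7652/55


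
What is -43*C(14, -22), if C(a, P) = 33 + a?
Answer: -2021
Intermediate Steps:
-43*C(14, -22) = -43*(33 + 14) = -43*47 = -2021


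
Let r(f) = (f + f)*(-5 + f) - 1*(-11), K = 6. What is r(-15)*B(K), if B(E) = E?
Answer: 3666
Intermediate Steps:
r(f) = 11 + 2*f*(-5 + f) (r(f) = (2*f)*(-5 + f) + 11 = 2*f*(-5 + f) + 11 = 11 + 2*f*(-5 + f))
r(-15)*B(K) = (11 - 10*(-15) + 2*(-15)²)*6 = (11 + 150 + 2*225)*6 = (11 + 150 + 450)*6 = 611*6 = 3666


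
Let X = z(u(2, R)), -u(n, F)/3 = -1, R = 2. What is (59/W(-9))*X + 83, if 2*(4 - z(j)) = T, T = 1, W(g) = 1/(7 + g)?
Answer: -330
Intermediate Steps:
u(n, F) = 3 (u(n, F) = -3*(-1) = 3)
z(j) = 7/2 (z(j) = 4 - ½*1 = 4 - ½ = 7/2)
X = 7/2 ≈ 3.5000
(59/W(-9))*X + 83 = (59/(1/(7 - 9)))*(7/2) + 83 = (59/(1/(-2)))*(7/2) + 83 = (59/(-½))*(7/2) + 83 = (59*(-2))*(7/2) + 83 = -118*7/2 + 83 = -413 + 83 = -330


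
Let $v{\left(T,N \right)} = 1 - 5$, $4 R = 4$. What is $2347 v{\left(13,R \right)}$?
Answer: $-9388$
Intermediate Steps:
$R = 1$ ($R = \frac{1}{4} \cdot 4 = 1$)
$v{\left(T,N \right)} = -4$
$2347 v{\left(13,R \right)} = 2347 \left(-4\right) = -9388$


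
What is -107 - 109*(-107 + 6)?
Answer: 10902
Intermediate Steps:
-107 - 109*(-107 + 6) = -107 - 109*(-101) = -107 + 11009 = 10902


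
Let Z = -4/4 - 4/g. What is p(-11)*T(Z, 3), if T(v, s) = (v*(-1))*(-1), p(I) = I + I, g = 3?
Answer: 154/3 ≈ 51.333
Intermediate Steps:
p(I) = 2*I
Z = -7/3 (Z = -4/4 - 4/3 = -4*¼ - 4*⅓ = -1 - 4/3 = -7/3 ≈ -2.3333)
T(v, s) = v (T(v, s) = -v*(-1) = v)
p(-11)*T(Z, 3) = (2*(-11))*(-7/3) = -22*(-7/3) = 154/3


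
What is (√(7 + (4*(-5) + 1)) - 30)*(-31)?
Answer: 930 - 62*I*√3 ≈ 930.0 - 107.39*I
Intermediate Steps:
(√(7 + (4*(-5) + 1)) - 30)*(-31) = (√(7 + (-20 + 1)) - 30)*(-31) = (√(7 - 19) - 30)*(-31) = (√(-12) - 30)*(-31) = (2*I*√3 - 30)*(-31) = (-30 + 2*I*√3)*(-31) = 930 - 62*I*√3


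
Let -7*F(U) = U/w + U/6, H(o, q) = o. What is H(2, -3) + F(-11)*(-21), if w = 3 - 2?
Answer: -73/2 ≈ -36.500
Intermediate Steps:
w = 1
F(U) = -U/6 (F(U) = -(U/1 + U/6)/7 = -(U*1 + U*(⅙))/7 = -(U + U/6)/7 = -U/6)
H(2, -3) + F(-11)*(-21) = 2 - ⅙*(-11)*(-21) = 2 + (11/6)*(-21) = 2 - 77/2 = -73/2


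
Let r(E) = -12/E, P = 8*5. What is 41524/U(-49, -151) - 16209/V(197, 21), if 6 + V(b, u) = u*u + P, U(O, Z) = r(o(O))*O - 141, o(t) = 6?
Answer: -20420887/20425 ≈ -999.80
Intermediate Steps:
P = 40
U(O, Z) = -141 - 2*O (U(O, Z) = (-12/6)*O - 141 = (-12*⅙)*O - 141 = -2*O - 141 = -141 - 2*O)
V(b, u) = 34 + u² (V(b, u) = -6 + (u*u + 40) = -6 + (u² + 40) = -6 + (40 + u²) = 34 + u²)
41524/U(-49, -151) - 16209/V(197, 21) = 41524/(-141 - 2*(-49)) - 16209/(34 + 21²) = 41524/(-141 + 98) - 16209/(34 + 441) = 41524/(-43) - 16209/475 = 41524*(-1/43) - 16209*1/475 = -41524/43 - 16209/475 = -20420887/20425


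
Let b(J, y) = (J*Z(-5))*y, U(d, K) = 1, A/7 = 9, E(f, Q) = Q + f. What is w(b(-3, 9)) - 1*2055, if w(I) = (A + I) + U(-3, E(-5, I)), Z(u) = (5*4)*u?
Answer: 709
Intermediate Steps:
A = 63 (A = 7*9 = 63)
Z(u) = 20*u
b(J, y) = -100*J*y (b(J, y) = (J*(20*(-5)))*y = (J*(-100))*y = (-100*J)*y = -100*J*y)
w(I) = 64 + I (w(I) = (63 + I) + 1 = 64 + I)
w(b(-3, 9)) - 1*2055 = (64 - 100*(-3)*9) - 1*2055 = (64 + 2700) - 2055 = 2764 - 2055 = 709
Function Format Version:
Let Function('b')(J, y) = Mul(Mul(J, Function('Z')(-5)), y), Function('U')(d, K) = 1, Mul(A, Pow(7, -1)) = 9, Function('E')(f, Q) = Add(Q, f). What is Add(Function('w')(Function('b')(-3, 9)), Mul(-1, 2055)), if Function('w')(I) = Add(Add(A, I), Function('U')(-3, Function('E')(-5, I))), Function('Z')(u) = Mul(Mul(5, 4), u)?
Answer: 709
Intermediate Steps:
A = 63 (A = Mul(7, 9) = 63)
Function('Z')(u) = Mul(20, u)
Function('b')(J, y) = Mul(-100, J, y) (Function('b')(J, y) = Mul(Mul(J, Mul(20, -5)), y) = Mul(Mul(J, -100), y) = Mul(Mul(-100, J), y) = Mul(-100, J, y))
Function('w')(I) = Add(64, I) (Function('w')(I) = Add(Add(63, I), 1) = Add(64, I))
Add(Function('w')(Function('b')(-3, 9)), Mul(-1, 2055)) = Add(Add(64, Mul(-100, -3, 9)), Mul(-1, 2055)) = Add(Add(64, 2700), -2055) = Add(2764, -2055) = 709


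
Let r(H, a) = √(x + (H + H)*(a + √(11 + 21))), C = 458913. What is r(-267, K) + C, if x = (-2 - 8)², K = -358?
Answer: 458913 + 2*√(47818 - 534*√2) ≈ 4.5935e+5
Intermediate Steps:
x = 100 (x = (-10)² = 100)
r(H, a) = √(100 + 2*H*(a + 4*√2)) (r(H, a) = √(100 + (H + H)*(a + √(11 + 21))) = √(100 + (2*H)*(a + √32)) = √(100 + (2*H)*(a + 4*√2)) = √(100 + 2*H*(a + 4*√2)))
r(-267, K) + C = √(100 + 2*(-267)*(-358) + 8*(-267)*√2) + 458913 = √(100 + 191172 - 2136*√2) + 458913 = √(191272 - 2136*√2) + 458913 = 458913 + √(191272 - 2136*√2)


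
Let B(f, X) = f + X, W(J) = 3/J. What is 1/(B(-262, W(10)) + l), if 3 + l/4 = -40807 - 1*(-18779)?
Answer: -10/883857 ≈ -1.1314e-5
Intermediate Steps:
l = -88124 (l = -12 + 4*(-40807 - 1*(-18779)) = -12 + 4*(-40807 + 18779) = -12 + 4*(-22028) = -12 - 88112 = -88124)
B(f, X) = X + f
1/(B(-262, W(10)) + l) = 1/((3/10 - 262) - 88124) = 1/(-2617/10 - 88124) = 1/(-883857/10) = -10/883857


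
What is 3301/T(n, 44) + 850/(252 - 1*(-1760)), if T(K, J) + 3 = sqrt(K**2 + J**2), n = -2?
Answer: 10783093/1942586 + 6602*sqrt(485)/1931 ≈ 80.846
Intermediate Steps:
T(K, J) = -3 + sqrt(J**2 + K**2) (T(K, J) = -3 + sqrt(K**2 + J**2) = -3 + sqrt(J**2 + K**2))
3301/T(n, 44) + 850/(252 - 1*(-1760)) = 3301/(-3 + sqrt(44**2 + (-2)**2)) + 850/(252 - 1*(-1760)) = 3301/(-3 + sqrt(1936 + 4)) + 850/(252 + 1760) = 3301/(-3 + sqrt(1940)) + 850/2012 = 3301/(-3 + 2*sqrt(485)) + 850*(1/2012) = 3301/(-3 + 2*sqrt(485)) + 425/1006 = 425/1006 + 3301/(-3 + 2*sqrt(485))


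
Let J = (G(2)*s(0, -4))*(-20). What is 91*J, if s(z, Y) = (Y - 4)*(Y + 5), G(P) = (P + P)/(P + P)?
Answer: 14560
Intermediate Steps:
G(P) = 1 (G(P) = (2*P)/((2*P)) = (2*P)*(1/(2*P)) = 1)
s(z, Y) = (-4 + Y)*(5 + Y)
J = 160 (J = (1*(-20 - 4 + (-4)²))*(-20) = (1*(-20 - 4 + 16))*(-20) = (1*(-8))*(-20) = -8*(-20) = 160)
91*J = 91*160 = 14560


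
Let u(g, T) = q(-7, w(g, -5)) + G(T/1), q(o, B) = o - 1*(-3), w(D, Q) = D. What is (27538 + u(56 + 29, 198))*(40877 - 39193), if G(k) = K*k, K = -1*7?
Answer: 44033232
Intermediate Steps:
K = -7
q(o, B) = 3 + o (q(o, B) = o + 3 = 3 + o)
G(k) = -7*k
u(g, T) = -4 - 7*T (u(g, T) = (3 - 7) - 7*T/1 = -4 - 7*T)
(27538 + u(56 + 29, 198))*(40877 - 39193) = (27538 + (-4 - 7*198))*(40877 - 39193) = (27538 + (-4 - 1386))*1684 = (27538 - 1390)*1684 = 26148*1684 = 44033232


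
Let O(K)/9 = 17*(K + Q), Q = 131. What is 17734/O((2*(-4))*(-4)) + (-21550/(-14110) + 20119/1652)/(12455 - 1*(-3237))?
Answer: 647521567969/909480639312 ≈ 0.71197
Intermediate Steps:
O(K) = 20043 + 153*K (O(K) = 9*(17*(K + 131)) = 9*(17*(131 + K)) = 9*(2227 + 17*K) = 20043 + 153*K)
17734/O((2*(-4))*(-4)) + (-21550/(-14110) + 20119/1652)/(12455 - 1*(-3237)) = 17734/(20043 + 153*((2*(-4))*(-4))) + (-21550/(-14110) + 20119/1652)/(12455 - 1*(-3237)) = 17734/(20043 + 153*(-8*(-4))) + (-21550*(-1/14110) + 20119*(1/1652))/(12455 + 3237) = 17734/(20043 + 153*32) + (2155/1411 + 341/28)/15692 = 17734/(20043 + 4896) + (541491/39508)*(1/15692) = 17734/24939 + 541491/619959536 = 647521567969/909480639312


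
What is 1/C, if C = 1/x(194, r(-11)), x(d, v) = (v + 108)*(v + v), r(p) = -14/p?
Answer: 33656/121 ≈ 278.15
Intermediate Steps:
x(d, v) = 2*v*(108 + v) (x(d, v) = (108 + v)*(2*v) = 2*v*(108 + v))
C = 121/33656 (C = 1/(2*(-14/(-11))*(108 - 14/(-11))) = 1/(2*(-14*(-1/11))*(108 - 14*(-1/11))) = 1/(2*(14/11)*(108 + 14/11)) = 1/(2*(14/11)*(1202/11)) = 1/(33656/121) = 121/33656 ≈ 0.0035952)
1/C = 1/(121/33656) = 33656/121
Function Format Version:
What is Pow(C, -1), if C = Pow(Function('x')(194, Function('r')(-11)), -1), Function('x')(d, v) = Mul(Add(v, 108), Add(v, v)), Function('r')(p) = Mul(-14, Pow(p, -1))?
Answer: Rational(33656, 121) ≈ 278.15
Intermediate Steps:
Function('x')(d, v) = Mul(2, v, Add(108, v)) (Function('x')(d, v) = Mul(Add(108, v), Mul(2, v)) = Mul(2, v, Add(108, v)))
C = Rational(121, 33656) (C = Pow(Mul(2, Mul(-14, Pow(-11, -1)), Add(108, Mul(-14, Pow(-11, -1)))), -1) = Pow(Mul(2, Mul(-14, Rational(-1, 11)), Add(108, Mul(-14, Rational(-1, 11)))), -1) = Pow(Mul(2, Rational(14, 11), Add(108, Rational(14, 11))), -1) = Pow(Mul(2, Rational(14, 11), Rational(1202, 11)), -1) = Pow(Rational(33656, 121), -1) = Rational(121, 33656) ≈ 0.0035952)
Pow(C, -1) = Pow(Rational(121, 33656), -1) = Rational(33656, 121)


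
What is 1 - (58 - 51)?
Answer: -6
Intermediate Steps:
1 - (58 - 51) = 1 - 1*7 = 1 - 7 = -6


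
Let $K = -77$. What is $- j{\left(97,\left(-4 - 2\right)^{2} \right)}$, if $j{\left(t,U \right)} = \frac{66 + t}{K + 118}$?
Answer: $- \frac{163}{41} \approx -3.9756$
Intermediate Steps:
$j{\left(t,U \right)} = \frac{66}{41} + \frac{t}{41}$ ($j{\left(t,U \right)} = \frac{66 + t}{-77 + 118} = \frac{66 + t}{41} = \left(66 + t\right) \frac{1}{41} = \frac{66}{41} + \frac{t}{41}$)
$- j{\left(97,\left(-4 - 2\right)^{2} \right)} = - (\frac{66}{41} + \frac{1}{41} \cdot 97) = - (\frac{66}{41} + \frac{97}{41}) = \left(-1\right) \frac{163}{41} = - \frac{163}{41}$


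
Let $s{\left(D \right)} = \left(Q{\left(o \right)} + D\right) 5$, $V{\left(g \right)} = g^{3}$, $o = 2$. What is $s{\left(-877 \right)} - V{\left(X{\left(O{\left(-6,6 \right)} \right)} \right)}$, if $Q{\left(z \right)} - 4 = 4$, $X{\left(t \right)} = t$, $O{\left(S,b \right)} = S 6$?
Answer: $42311$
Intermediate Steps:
$O{\left(S,b \right)} = 6 S$
$Q{\left(z \right)} = 8$ ($Q{\left(z \right)} = 4 + 4 = 8$)
$s{\left(D \right)} = 40 + 5 D$ ($s{\left(D \right)} = \left(8 + D\right) 5 = 40 + 5 D$)
$s{\left(-877 \right)} - V{\left(X{\left(O{\left(-6,6 \right)} \right)} \right)} = \left(40 + 5 \left(-877\right)\right) - \left(6 \left(-6\right)\right)^{3} = \left(40 - 4385\right) - \left(-36\right)^{3} = -4345 - -46656 = -4345 + 46656 = 42311$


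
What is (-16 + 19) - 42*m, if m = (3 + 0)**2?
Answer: -375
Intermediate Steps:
m = 9 (m = 3**2 = 9)
(-16 + 19) - 42*m = (-16 + 19) - 42*9 = 3 - 378 = -375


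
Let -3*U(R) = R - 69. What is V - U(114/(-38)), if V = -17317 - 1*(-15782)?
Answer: -1559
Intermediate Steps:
U(R) = 23 - R/3 (U(R) = -(R - 69)/3 = -(-69 + R)/3 = 23 - R/3)
V = -1535 (V = -17317 + 15782 = -1535)
V - U(114/(-38)) = -1535 - (23 - 38/(-38)) = -1535 - (23 - 38*(-1)/38) = -1535 - (23 - ⅓*(-3)) = -1535 - (23 + 1) = -1535 - 1*24 = -1535 - 24 = -1559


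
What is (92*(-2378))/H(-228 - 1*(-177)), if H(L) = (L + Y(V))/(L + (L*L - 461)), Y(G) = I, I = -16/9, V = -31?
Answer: 4113207576/475 ≈ 8.6594e+6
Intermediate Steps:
I = -16/9 (I = -16*1/9 = -16/9 ≈ -1.7778)
Y(G) = -16/9
H(L) = (-16/9 + L)/(-461 + L + L**2) (H(L) = (L - 16/9)/(L + (L*L - 461)) = (-16/9 + L)/(L + (L**2 - 461)) = (-16/9 + L)/(L + (-461 + L**2)) = (-16/9 + L)/(-461 + L + L**2))
(92*(-2378))/H(-228 - 1*(-177)) = (92*(-2378))/(((-16/9 + (-228 - 1*(-177)))/(-461 + (-228 - 1*(-177)) + (-228 - 1*(-177))**2))) = -218776*(-461 + (-228 + 177) + (-228 + 177)**2)/(-16/9 + (-228 + 177)) = -218776*(-461 - 51 + (-51)**2)/(-16/9 - 51) = -218776/(-475/9/(-461 - 51 + 2601)) = -218776/(-475/9/2089) = -218776/((1/2089)*(-475/9)) = -218776/(-475/18801) = -218776*(-18801/475) = 4113207576/475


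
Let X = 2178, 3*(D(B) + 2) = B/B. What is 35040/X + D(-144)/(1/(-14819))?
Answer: 2990445/121 ≈ 24714.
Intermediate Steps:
D(B) = -5/3 (D(B) = -2 + (B/B)/3 = -2 + (1/3)*1 = -2 + 1/3 = -5/3)
35040/X + D(-144)/(1/(-14819)) = 35040/2178 - 5/(3*(1/(-14819))) = 35040*(1/2178) - 5/(3*(-1/14819)) = 5840/363 - 5/3*(-14819) = 5840/363 + 74095/3 = 2990445/121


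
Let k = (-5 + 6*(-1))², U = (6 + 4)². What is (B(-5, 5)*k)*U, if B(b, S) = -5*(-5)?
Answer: 302500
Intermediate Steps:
U = 100 (U = 10² = 100)
B(b, S) = 25
k = 121 (k = (-5 - 6)² = (-11)² = 121)
(B(-5, 5)*k)*U = (25*121)*100 = 3025*100 = 302500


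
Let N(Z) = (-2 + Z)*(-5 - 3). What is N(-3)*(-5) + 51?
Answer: -149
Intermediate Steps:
N(Z) = 16 - 8*Z (N(Z) = (-2 + Z)*(-8) = 16 - 8*Z)
N(-3)*(-5) + 51 = (16 - 8*(-3))*(-5) + 51 = (16 + 24)*(-5) + 51 = 40*(-5) + 51 = -200 + 51 = -149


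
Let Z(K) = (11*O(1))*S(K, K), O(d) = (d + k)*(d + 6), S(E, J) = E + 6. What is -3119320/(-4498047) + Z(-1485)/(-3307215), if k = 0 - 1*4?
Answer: 2926502878099/4958669503035 ≈ 0.59018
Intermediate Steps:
k = -4 (k = 0 - 4 = -4)
S(E, J) = 6 + E
O(d) = (-4 + d)*(6 + d) (O(d) = (d - 4)*(d + 6) = (-4 + d)*(6 + d))
Z(K) = -1386 - 231*K (Z(K) = (11*(-24 + 1² + 2*1))*(6 + K) = (11*(-24 + 1 + 2))*(6 + K) = (11*(-21))*(6 + K) = -231*(6 + K) = -1386 - 231*K)
-3119320/(-4498047) + Z(-1485)/(-3307215) = -3119320/(-4498047) + (-1386 - 231*(-1485))/(-3307215) = -3119320*(-1/4498047) + (-1386 + 343035)*(-1/3307215) = 3119320/4498047 + 341649*(-1/3307215) = 3119320/4498047 - 113883/1102405 = 2926502878099/4958669503035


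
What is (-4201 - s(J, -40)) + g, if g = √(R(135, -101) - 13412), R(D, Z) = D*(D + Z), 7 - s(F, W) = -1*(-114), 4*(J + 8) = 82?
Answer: -4094 + I*√8822 ≈ -4094.0 + 93.926*I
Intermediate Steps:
J = 25/2 (J = -8 + (¼)*82 = -8 + 41/2 = 25/2 ≈ 12.500)
s(F, W) = -107 (s(F, W) = 7 - (-1)*(-114) = 7 - 1*114 = 7 - 114 = -107)
g = I*√8822 (g = √(135*(135 - 101) - 13412) = √(135*34 - 13412) = √(4590 - 13412) = √(-8822) = I*√8822 ≈ 93.926*I)
(-4201 - s(J, -40)) + g = (-4201 - 1*(-107)) + I*√8822 = (-4201 + 107) + I*√8822 = -4094 + I*√8822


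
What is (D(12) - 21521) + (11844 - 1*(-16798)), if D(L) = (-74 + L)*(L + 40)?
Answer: 3897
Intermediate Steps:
D(L) = (-74 + L)*(40 + L)
(D(12) - 21521) + (11844 - 1*(-16798)) = ((-2960 + 12² - 34*12) - 21521) + (11844 - 1*(-16798)) = ((-2960 + 144 - 408) - 21521) + (11844 + 16798) = (-3224 - 21521) + 28642 = -24745 + 28642 = 3897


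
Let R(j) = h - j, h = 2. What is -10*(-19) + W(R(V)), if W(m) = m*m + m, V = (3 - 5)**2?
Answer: 192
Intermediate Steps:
V = 4 (V = (-2)**2 = 4)
R(j) = 2 - j
W(m) = m + m**2 (W(m) = m**2 + m = m + m**2)
-10*(-19) + W(R(V)) = -10*(-19) + (2 - 1*4)*(1 + (2 - 1*4)) = 190 + (2 - 4)*(1 + (2 - 4)) = 190 - 2*(1 - 2) = 190 - 2*(-1) = 190 + 2 = 192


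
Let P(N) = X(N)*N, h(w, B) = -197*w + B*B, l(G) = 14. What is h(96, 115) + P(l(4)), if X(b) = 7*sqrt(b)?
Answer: -5687 + 98*sqrt(14) ≈ -5320.3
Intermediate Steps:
h(w, B) = B**2 - 197*w (h(w, B) = -197*w + B**2 = B**2 - 197*w)
P(N) = 7*N**(3/2) (P(N) = (7*sqrt(N))*N = 7*N**(3/2))
h(96, 115) + P(l(4)) = (115**2 - 197*96) + 7*14**(3/2) = (13225 - 18912) + 7*(14*sqrt(14)) = -5687 + 98*sqrt(14)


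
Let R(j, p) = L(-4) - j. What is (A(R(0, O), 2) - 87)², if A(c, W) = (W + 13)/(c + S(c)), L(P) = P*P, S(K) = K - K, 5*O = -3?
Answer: 1896129/256 ≈ 7406.8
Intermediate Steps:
O = -⅗ (O = (⅕)*(-3) = -⅗ ≈ -0.60000)
S(K) = 0
L(P) = P²
R(j, p) = 16 - j (R(j, p) = (-4)² - j = 16 - j)
A(c, W) = (13 + W)/c (A(c, W) = (W + 13)/(c + 0) = (13 + W)/c)
(A(R(0, O), 2) - 87)² = ((13 + 2)/(16 - 1*0) - 87)² = (15/(16 + 0) - 87)² = (15/16 - 87)² = (-1377/16)² = 1896129/256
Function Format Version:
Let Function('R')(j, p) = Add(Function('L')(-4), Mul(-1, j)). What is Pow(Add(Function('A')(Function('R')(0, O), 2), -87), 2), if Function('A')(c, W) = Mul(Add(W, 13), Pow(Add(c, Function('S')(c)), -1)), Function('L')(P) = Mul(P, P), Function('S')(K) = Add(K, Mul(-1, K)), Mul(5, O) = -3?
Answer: Rational(1896129, 256) ≈ 7406.8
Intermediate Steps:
O = Rational(-3, 5) (O = Mul(Rational(1, 5), -3) = Rational(-3, 5) ≈ -0.60000)
Function('S')(K) = 0
Function('L')(P) = Pow(P, 2)
Function('R')(j, p) = Add(16, Mul(-1, j)) (Function('R')(j, p) = Add(Pow(-4, 2), Mul(-1, j)) = Add(16, Mul(-1, j)))
Function('A')(c, W) = Mul(Pow(c, -1), Add(13, W)) (Function('A')(c, W) = Mul(Add(W, 13), Pow(Add(c, 0), -1)) = Mul(Add(13, W), Pow(c, -1)) = Mul(Pow(c, -1), Add(13, W)))
Pow(Add(Function('A')(Function('R')(0, O), 2), -87), 2) = Pow(Add(Mul(Pow(Add(16, Mul(-1, 0)), -1), Add(13, 2)), -87), 2) = Pow(Add(Mul(Pow(Add(16, 0), -1), 15), -87), 2) = Pow(Add(Mul(Pow(16, -1), 15), -87), 2) = Pow(Add(Mul(Rational(1, 16), 15), -87), 2) = Pow(Add(Rational(15, 16), -87), 2) = Pow(Rational(-1377, 16), 2) = Rational(1896129, 256)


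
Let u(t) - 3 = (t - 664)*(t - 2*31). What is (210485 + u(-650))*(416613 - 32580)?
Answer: 440123323848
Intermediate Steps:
u(t) = 3 + (-664 + t)*(-62 + t) (u(t) = 3 + (t - 664)*(t - 2*31) = 3 + (-664 + t)*(t - 62) = 3 + (-664 + t)*(-62 + t))
(210485 + u(-650))*(416613 - 32580) = (210485 + (41171 + (-650)² - 726*(-650)))*(416613 - 32580) = (210485 + (41171 + 422500 + 471900))*384033 = (210485 + 935571)*384033 = 1146056*384033 = 440123323848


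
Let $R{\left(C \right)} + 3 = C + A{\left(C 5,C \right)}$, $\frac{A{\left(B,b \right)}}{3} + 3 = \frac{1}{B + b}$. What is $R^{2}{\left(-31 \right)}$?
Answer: $\frac{7112889}{3844} \approx 1850.4$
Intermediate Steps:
$A{\left(B,b \right)} = -9 + \frac{3}{B + b}$
$R{\left(C \right)} = -3 + C + \frac{1 - 18 C}{2 C}$ ($R{\left(C \right)} = -3 + \left(C + \frac{3 \left(1 - 3 C 5 - 3 C\right)}{C 5 + C}\right) = -3 + \left(C + \frac{3 \left(1 - 3 \cdot 5 C - 3 C\right)}{5 C + C}\right) = -3 + \left(C + \frac{3 \left(1 - 15 C - 3 C\right)}{6 C}\right) = -3 + \left(C + 3 \frac{1}{6 C} \left(1 - 18 C\right)\right) = -3 + \left(C + \frac{1 - 18 C}{2 C}\right) = -3 + C + \frac{1 - 18 C}{2 C}$)
$R^{2}{\left(-31 \right)} = \left(-12 - 31 + \frac{1}{2 \left(-31\right)}\right)^{2} = \left(-12 - 31 + \frac{1}{2} \left(- \frac{1}{31}\right)\right)^{2} = \left(-12 - 31 - \frac{1}{62}\right)^{2} = \left(- \frac{2667}{62}\right)^{2} = \frac{7112889}{3844}$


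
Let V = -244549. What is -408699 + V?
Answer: -653248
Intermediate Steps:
-408699 + V = -408699 - 244549 = -653248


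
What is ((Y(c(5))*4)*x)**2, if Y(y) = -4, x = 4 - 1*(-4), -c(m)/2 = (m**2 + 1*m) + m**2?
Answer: 16384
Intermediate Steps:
c(m) = -4*m**2 - 2*m (c(m) = -2*((m**2 + 1*m) + m**2) = -2*((m**2 + m) + m**2) = -2*((m + m**2) + m**2) = -2*(m + 2*m**2) = -4*m**2 - 2*m)
x = 8 (x = 4 + 4 = 8)
((Y(c(5))*4)*x)**2 = (-4*4*8)**2 = (-16*8)**2 = (-128)**2 = 16384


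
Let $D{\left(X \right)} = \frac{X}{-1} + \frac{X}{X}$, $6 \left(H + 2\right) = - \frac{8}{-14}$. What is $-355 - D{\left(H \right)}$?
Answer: $- \frac{7516}{21} \approx -357.9$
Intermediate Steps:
$H = - \frac{40}{21}$ ($H = -2 + \frac{\left(-8\right) \frac{1}{-14}}{6} = -2 + \frac{\left(-8\right) \left(- \frac{1}{14}\right)}{6} = -2 + \frac{1}{6} \cdot \frac{4}{7} = -2 + \frac{2}{21} = - \frac{40}{21} \approx -1.9048$)
$D{\left(X \right)} = 1 - X$ ($D{\left(X \right)} = X \left(-1\right) + 1 = - X + 1 = 1 - X$)
$-355 - D{\left(H \right)} = -355 - \left(1 - - \frac{40}{21}\right) = -355 - \left(1 + \frac{40}{21}\right) = -355 - \frac{61}{21} = - \frac{7516}{21}$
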